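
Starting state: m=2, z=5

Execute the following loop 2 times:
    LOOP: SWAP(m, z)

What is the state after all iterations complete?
m=2, z=5

Iteration trace:
Start: m=2, z=5
After iteration 1: m=5, z=2
After iteration 2: m=2, z=5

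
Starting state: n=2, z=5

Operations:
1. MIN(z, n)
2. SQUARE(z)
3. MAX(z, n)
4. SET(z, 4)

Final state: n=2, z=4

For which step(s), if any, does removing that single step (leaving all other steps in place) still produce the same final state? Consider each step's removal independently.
Step(s) 1, 2, 3, 4

Testing removal of each single step:
Without step 1: final = n=2, z=4 (same)
Without step 2: final = n=2, z=4 (same)
Without step 3: final = n=2, z=4 (same)
Without step 4: final = n=2, z=4 (same)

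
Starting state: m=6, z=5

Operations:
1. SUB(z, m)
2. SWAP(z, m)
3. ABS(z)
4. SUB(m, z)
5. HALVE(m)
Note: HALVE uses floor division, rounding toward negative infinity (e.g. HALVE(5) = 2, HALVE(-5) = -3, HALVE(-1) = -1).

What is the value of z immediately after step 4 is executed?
z = 6

Tracing z through execution:
Initial: z = 5
After step 1 (SUB(z, m)): z = -1
After step 2 (SWAP(z, m)): z = 6
After step 3 (ABS(z)): z = 6
After step 4 (SUB(m, z)): z = 6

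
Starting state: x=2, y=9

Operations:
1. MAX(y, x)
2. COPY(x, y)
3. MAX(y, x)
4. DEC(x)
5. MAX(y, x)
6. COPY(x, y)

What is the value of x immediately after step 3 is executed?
x = 9

Tracing x through execution:
Initial: x = 2
After step 1 (MAX(y, x)): x = 2
After step 2 (COPY(x, y)): x = 9
After step 3 (MAX(y, x)): x = 9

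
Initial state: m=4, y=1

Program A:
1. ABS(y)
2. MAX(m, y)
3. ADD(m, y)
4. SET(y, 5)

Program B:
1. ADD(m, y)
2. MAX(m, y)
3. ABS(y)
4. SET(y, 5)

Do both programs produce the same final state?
Yes

Program A final state: m=5, y=5
Program B final state: m=5, y=5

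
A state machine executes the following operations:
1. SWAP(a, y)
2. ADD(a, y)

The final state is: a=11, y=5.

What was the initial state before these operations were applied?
a=5, y=6

Working backwards:
Final state: a=11, y=5
Before step 2 (ADD(a, y)): a=6, y=5
Before step 1 (SWAP(a, y)): a=5, y=6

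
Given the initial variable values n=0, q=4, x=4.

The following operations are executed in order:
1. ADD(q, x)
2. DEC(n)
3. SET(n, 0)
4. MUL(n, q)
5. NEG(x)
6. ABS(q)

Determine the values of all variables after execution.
{n: 0, q: 8, x: -4}

Step-by-step execution:
Initial: n=0, q=4, x=4
After step 1 (ADD(q, x)): n=0, q=8, x=4
After step 2 (DEC(n)): n=-1, q=8, x=4
After step 3 (SET(n, 0)): n=0, q=8, x=4
After step 4 (MUL(n, q)): n=0, q=8, x=4
After step 5 (NEG(x)): n=0, q=8, x=-4
After step 6 (ABS(q)): n=0, q=8, x=-4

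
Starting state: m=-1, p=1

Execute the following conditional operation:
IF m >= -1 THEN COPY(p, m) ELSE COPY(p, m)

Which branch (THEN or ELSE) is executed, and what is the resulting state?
Branch: THEN, Final state: m=-1, p=-1

Evaluating condition: m >= -1
m = -1
Condition is True, so THEN branch executes
After COPY(p, m): m=-1, p=-1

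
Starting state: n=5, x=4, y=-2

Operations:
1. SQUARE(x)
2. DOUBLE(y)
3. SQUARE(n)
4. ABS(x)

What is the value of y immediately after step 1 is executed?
y = -2

Tracing y through execution:
Initial: y = -2
After step 1 (SQUARE(x)): y = -2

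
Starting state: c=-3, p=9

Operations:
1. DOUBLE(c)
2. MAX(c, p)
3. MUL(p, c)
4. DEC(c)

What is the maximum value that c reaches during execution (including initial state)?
9

Values of c at each step:
Initial: c = -3
After step 1: c = -6
After step 2: c = 9 ← maximum
After step 3: c = 9
After step 4: c = 8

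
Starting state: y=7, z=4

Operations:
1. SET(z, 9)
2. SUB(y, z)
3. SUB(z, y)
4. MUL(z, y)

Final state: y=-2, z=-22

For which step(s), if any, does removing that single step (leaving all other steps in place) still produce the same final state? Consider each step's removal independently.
None - removing any single step changes the final result

Testing removal of each single step:
Without step 1: final = y=3, z=3 (different)
Without step 2: final = y=7, z=14 (different)
Without step 3: final = y=-2, z=-18 (different)
Without step 4: final = y=-2, z=11 (different)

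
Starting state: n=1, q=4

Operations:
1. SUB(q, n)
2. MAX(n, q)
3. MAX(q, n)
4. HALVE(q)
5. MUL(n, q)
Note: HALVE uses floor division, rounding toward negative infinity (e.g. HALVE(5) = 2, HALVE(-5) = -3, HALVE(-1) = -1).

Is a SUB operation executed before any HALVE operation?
Yes

First SUB: step 1
First HALVE: step 4
Since 1 < 4, SUB comes first.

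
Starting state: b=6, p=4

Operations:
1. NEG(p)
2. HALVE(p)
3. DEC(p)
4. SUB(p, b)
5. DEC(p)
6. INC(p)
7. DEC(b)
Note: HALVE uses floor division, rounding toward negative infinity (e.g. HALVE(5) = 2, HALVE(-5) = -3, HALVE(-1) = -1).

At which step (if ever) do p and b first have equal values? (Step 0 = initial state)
Never

p and b never become equal during execution.

Comparing values at each step:
Initial: p=4, b=6
After step 1: p=-4, b=6
After step 2: p=-2, b=6
After step 3: p=-3, b=6
After step 4: p=-9, b=6
After step 5: p=-10, b=6
After step 6: p=-9, b=6
After step 7: p=-9, b=5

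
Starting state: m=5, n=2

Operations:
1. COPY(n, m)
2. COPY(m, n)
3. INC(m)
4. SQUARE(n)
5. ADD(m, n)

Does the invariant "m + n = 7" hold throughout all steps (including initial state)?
No, violated after step 1

The invariant is violated after step 1.

State at each step:
Initial: m=5, n=2
After step 1: m=5, n=5
After step 2: m=5, n=5
After step 3: m=6, n=5
After step 4: m=6, n=25
After step 5: m=31, n=25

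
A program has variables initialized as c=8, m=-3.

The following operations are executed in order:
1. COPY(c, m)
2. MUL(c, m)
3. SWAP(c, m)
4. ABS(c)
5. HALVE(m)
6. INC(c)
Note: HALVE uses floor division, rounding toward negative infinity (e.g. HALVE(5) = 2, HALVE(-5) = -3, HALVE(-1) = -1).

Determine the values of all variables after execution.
{c: 4, m: 4}

Step-by-step execution:
Initial: c=8, m=-3
After step 1 (COPY(c, m)): c=-3, m=-3
After step 2 (MUL(c, m)): c=9, m=-3
After step 3 (SWAP(c, m)): c=-3, m=9
After step 4 (ABS(c)): c=3, m=9
After step 5 (HALVE(m)): c=3, m=4
After step 6 (INC(c)): c=4, m=4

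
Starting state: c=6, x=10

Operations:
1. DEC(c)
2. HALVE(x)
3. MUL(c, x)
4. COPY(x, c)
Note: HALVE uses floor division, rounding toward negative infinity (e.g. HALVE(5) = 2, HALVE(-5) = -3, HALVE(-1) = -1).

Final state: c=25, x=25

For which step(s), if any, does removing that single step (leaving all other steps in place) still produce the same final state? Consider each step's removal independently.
None - removing any single step changes the final result

Testing removal of each single step:
Without step 1: final = c=30, x=30 (different)
Without step 2: final = c=50, x=50 (different)
Without step 3: final = c=5, x=5 (different)
Without step 4: final = c=25, x=5 (different)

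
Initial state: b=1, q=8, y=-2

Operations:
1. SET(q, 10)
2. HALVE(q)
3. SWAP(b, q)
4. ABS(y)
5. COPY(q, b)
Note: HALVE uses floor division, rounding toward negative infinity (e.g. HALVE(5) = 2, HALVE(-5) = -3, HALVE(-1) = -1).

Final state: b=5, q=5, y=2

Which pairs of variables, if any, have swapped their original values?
None

Comparing initial and final values:
q: 8 → 5
b: 1 → 5
y: -2 → 2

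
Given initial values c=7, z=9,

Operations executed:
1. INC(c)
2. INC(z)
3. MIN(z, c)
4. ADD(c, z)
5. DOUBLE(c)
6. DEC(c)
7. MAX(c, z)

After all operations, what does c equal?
c = 31

Tracing execution:
Step 1: INC(c) → c = 8
Step 2: INC(z) → c = 8
Step 3: MIN(z, c) → c = 8
Step 4: ADD(c, z) → c = 16
Step 5: DOUBLE(c) → c = 32
Step 6: DEC(c) → c = 31
Step 7: MAX(c, z) → c = 31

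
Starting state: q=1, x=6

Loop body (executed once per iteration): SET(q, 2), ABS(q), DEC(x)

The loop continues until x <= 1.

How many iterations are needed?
5

Tracing iterations:
Initial: q=1, x=6
After iteration 1: q=2, x=5
After iteration 2: q=2, x=4
After iteration 3: q=2, x=3
After iteration 4: q=2, x=2
After iteration 5: q=2, x=1
x <= 1 now holds, so the loop exits after 5 iterations.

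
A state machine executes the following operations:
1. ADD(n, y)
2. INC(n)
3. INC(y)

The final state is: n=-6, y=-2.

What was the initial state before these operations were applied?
n=-4, y=-3

Working backwards:
Final state: n=-6, y=-2
Before step 3 (INC(y)): n=-6, y=-3
Before step 2 (INC(n)): n=-7, y=-3
Before step 1 (ADD(n, y)): n=-4, y=-3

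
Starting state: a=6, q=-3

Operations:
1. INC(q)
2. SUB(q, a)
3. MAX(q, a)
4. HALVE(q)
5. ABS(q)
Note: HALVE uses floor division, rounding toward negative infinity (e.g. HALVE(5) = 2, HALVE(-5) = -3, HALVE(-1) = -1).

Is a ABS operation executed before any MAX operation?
No

First ABS: step 5
First MAX: step 3
Since 5 > 3, MAX comes first.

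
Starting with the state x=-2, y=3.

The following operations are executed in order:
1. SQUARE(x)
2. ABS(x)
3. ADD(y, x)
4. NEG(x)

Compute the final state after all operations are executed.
{x: -4, y: 7}

Step-by-step execution:
Initial: x=-2, y=3
After step 1 (SQUARE(x)): x=4, y=3
After step 2 (ABS(x)): x=4, y=3
After step 3 (ADD(y, x)): x=4, y=7
After step 4 (NEG(x)): x=-4, y=7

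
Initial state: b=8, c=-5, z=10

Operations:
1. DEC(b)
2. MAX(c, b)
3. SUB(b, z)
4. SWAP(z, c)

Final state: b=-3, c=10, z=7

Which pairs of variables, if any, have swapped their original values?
None

Comparing initial and final values:
z: 10 → 7
b: 8 → -3
c: -5 → 10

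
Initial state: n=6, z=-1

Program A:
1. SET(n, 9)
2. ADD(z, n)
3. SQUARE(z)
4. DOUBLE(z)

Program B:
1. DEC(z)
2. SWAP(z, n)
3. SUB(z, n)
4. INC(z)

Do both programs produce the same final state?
No

Program A final state: n=9, z=128
Program B final state: n=-2, z=9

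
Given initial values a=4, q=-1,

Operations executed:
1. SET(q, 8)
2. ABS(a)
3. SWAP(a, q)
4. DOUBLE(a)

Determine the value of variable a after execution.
a = 16

Tracing execution:
Step 1: SET(q, 8) → a = 4
Step 2: ABS(a) → a = 4
Step 3: SWAP(a, q) → a = 8
Step 4: DOUBLE(a) → a = 16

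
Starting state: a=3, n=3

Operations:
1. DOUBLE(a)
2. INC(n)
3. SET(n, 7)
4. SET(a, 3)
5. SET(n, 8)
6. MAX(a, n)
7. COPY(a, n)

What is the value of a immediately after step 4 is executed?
a = 3

Tracing a through execution:
Initial: a = 3
After step 1 (DOUBLE(a)): a = 6
After step 2 (INC(n)): a = 6
After step 3 (SET(n, 7)): a = 6
After step 4 (SET(a, 3)): a = 3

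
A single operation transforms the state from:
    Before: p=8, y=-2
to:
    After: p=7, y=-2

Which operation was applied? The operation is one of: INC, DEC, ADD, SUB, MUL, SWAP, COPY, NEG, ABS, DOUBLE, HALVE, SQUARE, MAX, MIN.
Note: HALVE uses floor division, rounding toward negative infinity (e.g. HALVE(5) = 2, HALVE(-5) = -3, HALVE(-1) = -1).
DEC(p)

Analyzing the change:
Before: p=8, y=-2
After: p=7, y=-2
Variable p changed from 8 to 7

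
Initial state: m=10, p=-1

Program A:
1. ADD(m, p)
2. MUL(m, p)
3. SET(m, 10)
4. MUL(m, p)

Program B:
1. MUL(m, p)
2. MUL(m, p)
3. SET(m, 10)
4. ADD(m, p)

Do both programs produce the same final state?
No

Program A final state: m=-10, p=-1
Program B final state: m=9, p=-1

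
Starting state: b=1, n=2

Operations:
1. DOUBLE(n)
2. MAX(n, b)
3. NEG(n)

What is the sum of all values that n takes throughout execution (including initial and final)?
6

Values of n at each step:
Initial: n = 2
After step 1: n = 4
After step 2: n = 4
After step 3: n = -4
Sum = 2 + 4 + 4 + -4 = 6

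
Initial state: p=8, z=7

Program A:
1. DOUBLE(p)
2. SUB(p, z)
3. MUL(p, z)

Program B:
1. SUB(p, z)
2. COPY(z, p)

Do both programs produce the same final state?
No

Program A final state: p=63, z=7
Program B final state: p=1, z=1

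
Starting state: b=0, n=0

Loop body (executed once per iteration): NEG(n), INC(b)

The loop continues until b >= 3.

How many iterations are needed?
3

Tracing iterations:
Initial: b=0, n=0
After iteration 1: b=1, n=0
After iteration 2: b=2, n=0
After iteration 3: b=3, n=0
b >= 3 now holds, so the loop exits after 3 iterations.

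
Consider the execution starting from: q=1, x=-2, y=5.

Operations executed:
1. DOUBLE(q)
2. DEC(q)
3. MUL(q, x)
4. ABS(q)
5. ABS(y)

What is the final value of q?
q = 2

Tracing execution:
Step 1: DOUBLE(q) → q = 2
Step 2: DEC(q) → q = 1
Step 3: MUL(q, x) → q = -2
Step 4: ABS(q) → q = 2
Step 5: ABS(y) → q = 2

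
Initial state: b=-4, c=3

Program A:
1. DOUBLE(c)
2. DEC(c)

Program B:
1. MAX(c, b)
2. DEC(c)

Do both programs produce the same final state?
No

Program A final state: b=-4, c=5
Program B final state: b=-4, c=2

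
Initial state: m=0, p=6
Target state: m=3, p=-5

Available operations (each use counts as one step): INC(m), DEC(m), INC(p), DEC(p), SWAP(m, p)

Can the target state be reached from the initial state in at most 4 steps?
No

The target state cannot be reached within 4 steps.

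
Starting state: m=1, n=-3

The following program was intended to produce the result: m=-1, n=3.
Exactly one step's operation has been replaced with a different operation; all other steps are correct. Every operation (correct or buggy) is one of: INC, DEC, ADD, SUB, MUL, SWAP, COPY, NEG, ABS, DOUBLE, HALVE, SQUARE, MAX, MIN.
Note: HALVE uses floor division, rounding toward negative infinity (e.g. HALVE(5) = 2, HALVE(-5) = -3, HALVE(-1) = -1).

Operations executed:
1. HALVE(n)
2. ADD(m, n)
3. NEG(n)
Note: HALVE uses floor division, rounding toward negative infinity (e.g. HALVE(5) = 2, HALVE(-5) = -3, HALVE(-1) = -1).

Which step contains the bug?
Step 1

Trace with buggy code:
Initial: m=1, n=-3
After step 1: m=1, n=-2
After step 2: m=-1, n=-2
After step 3: m=-1, n=2
Actual final m=-1, n=2 ≠ expected m=-1, n=3.
Step 1 is the only position where a single-operation replacement can produce the expected result.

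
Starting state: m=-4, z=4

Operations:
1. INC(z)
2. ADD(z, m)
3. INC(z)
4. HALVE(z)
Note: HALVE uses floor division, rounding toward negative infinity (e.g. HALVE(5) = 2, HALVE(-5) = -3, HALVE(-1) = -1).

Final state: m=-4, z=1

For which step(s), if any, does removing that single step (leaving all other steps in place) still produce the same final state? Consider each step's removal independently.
None - removing any single step changes the final result

Testing removal of each single step:
Without step 1: final = m=-4, z=0 (different)
Without step 2: final = m=-4, z=3 (different)
Without step 3: final = m=-4, z=0 (different)
Without step 4: final = m=-4, z=2 (different)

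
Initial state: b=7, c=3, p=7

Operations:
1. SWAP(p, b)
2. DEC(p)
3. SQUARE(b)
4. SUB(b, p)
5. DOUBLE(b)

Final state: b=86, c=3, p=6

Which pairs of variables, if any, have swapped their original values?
None

Comparing initial and final values:
b: 7 → 86
p: 7 → 6
c: 3 → 3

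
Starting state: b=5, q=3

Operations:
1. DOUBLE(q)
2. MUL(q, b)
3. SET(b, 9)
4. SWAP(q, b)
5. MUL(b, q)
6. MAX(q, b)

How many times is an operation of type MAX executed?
1

Counting MAX operations:
Step 6: MAX(q, b) ← MAX
Total: 1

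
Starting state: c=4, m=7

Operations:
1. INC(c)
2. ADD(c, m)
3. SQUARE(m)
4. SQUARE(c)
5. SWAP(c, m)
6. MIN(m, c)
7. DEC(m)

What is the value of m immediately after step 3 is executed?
m = 49

Tracing m through execution:
Initial: m = 7
After step 1 (INC(c)): m = 7
After step 2 (ADD(c, m)): m = 7
After step 3 (SQUARE(m)): m = 49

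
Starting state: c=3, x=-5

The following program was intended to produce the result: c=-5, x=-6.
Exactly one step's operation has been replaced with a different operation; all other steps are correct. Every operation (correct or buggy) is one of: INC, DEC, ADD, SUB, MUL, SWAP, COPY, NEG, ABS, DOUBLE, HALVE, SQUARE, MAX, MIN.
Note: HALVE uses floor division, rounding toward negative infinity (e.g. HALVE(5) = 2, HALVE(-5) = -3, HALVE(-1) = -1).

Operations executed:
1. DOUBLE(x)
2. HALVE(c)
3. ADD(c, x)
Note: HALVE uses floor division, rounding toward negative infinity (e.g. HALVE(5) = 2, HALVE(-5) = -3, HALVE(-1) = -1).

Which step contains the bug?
Step 1

Trace with buggy code:
Initial: c=3, x=-5
After step 1: c=3, x=-10
After step 2: c=1, x=-10
After step 3: c=-9, x=-10
Actual final c=-9, x=-10 ≠ expected c=-5, x=-6.
Step 1 is the only position where a single-operation replacement can produce the expected result.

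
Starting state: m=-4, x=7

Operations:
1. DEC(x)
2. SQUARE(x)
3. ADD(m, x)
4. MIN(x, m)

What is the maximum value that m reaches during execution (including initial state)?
32

Values of m at each step:
Initial: m = -4
After step 1: m = -4
After step 2: m = -4
After step 3: m = 32 ← maximum
After step 4: m = 32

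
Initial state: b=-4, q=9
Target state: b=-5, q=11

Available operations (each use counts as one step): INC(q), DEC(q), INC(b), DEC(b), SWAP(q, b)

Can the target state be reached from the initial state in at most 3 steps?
Yes

Path (3 steps): INC(q) → INC(q) → DEC(b)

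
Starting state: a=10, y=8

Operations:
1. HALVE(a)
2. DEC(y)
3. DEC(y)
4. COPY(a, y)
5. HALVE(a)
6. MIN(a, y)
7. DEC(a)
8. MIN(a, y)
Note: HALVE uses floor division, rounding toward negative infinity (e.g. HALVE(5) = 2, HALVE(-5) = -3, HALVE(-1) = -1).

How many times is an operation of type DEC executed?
3

Counting DEC operations:
Step 2: DEC(y) ← DEC
Step 3: DEC(y) ← DEC
Step 7: DEC(a) ← DEC
Total: 3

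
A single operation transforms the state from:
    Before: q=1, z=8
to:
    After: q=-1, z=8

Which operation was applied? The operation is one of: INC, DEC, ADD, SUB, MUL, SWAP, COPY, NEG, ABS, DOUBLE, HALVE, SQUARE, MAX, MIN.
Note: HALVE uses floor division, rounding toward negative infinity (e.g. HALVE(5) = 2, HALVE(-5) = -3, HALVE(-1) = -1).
NEG(q)

Analyzing the change:
Before: q=1, z=8
After: q=-1, z=8
Variable q changed from 1 to -1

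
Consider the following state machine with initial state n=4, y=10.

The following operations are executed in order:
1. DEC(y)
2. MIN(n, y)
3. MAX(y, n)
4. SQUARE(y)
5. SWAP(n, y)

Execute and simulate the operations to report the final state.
{n: 81, y: 4}

Step-by-step execution:
Initial: n=4, y=10
After step 1 (DEC(y)): n=4, y=9
After step 2 (MIN(n, y)): n=4, y=9
After step 3 (MAX(y, n)): n=4, y=9
After step 4 (SQUARE(y)): n=4, y=81
After step 5 (SWAP(n, y)): n=81, y=4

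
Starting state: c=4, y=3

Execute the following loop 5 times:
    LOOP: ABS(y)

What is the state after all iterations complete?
c=4, y=3

Iteration trace:
Start: c=4, y=3
After iteration 1: c=4, y=3
After iteration 2: c=4, y=3
After iteration 3: c=4, y=3
After iteration 4: c=4, y=3
After iteration 5: c=4, y=3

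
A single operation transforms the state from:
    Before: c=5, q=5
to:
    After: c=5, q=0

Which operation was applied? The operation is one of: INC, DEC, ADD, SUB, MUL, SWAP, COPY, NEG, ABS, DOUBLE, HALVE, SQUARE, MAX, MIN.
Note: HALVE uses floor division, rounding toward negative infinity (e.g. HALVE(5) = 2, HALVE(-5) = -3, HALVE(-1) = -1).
SUB(q, c)

Analyzing the change:
Before: c=5, q=5
After: c=5, q=0
Variable q changed from 5 to 0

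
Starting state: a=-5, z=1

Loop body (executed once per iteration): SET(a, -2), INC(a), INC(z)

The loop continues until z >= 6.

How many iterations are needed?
5

Tracing iterations:
Initial: a=-5, z=1
After iteration 1: a=-1, z=2
After iteration 2: a=-1, z=3
After iteration 3: a=-1, z=4
After iteration 4: a=-1, z=5
After iteration 5: a=-1, z=6
z >= 6 now holds, so the loop exits after 5 iterations.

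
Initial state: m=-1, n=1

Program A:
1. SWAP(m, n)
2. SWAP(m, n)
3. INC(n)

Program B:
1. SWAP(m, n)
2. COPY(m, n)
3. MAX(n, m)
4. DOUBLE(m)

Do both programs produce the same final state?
No

Program A final state: m=-1, n=2
Program B final state: m=-2, n=-1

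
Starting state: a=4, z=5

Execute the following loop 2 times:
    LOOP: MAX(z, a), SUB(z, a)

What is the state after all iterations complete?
a=4, z=0

Iteration trace:
Start: a=4, z=5
After iteration 1: a=4, z=1
After iteration 2: a=4, z=0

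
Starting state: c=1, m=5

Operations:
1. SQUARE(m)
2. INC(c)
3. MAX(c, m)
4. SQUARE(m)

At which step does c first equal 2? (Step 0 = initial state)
Step 2

Tracing c:
Initial: c = 1
After step 1: c = 1
After step 2: c = 2 ← first occurrence
After step 3: c = 25
After step 4: c = 25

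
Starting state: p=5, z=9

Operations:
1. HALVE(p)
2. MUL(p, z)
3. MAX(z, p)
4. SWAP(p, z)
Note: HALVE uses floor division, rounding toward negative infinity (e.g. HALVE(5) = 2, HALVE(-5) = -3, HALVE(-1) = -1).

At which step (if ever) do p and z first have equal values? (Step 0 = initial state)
Step 3

p and z first become equal after step 3.

Comparing values at each step:
Initial: p=5, z=9
After step 1: p=2, z=9
After step 2: p=18, z=9
After step 3: p=18, z=18 ← equal!
After step 4: p=18, z=18 ← equal!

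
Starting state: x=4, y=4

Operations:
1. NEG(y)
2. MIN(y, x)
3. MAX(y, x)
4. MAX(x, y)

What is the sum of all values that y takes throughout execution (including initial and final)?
4

Values of y at each step:
Initial: y = 4
After step 1: y = -4
After step 2: y = -4
After step 3: y = 4
After step 4: y = 4
Sum = 4 + -4 + -4 + 4 + 4 = 4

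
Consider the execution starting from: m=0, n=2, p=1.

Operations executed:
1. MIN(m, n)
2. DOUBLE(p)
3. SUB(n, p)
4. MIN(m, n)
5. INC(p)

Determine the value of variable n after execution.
n = 0

Tracing execution:
Step 1: MIN(m, n) → n = 2
Step 2: DOUBLE(p) → n = 2
Step 3: SUB(n, p) → n = 0
Step 4: MIN(m, n) → n = 0
Step 5: INC(p) → n = 0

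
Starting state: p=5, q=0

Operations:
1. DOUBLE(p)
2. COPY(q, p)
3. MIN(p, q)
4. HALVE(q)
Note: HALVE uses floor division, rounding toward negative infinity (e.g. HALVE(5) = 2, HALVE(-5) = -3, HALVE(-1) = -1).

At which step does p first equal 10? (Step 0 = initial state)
Step 1

Tracing p:
Initial: p = 5
After step 1: p = 10 ← first occurrence
After step 2: p = 10
After step 3: p = 10
After step 4: p = 10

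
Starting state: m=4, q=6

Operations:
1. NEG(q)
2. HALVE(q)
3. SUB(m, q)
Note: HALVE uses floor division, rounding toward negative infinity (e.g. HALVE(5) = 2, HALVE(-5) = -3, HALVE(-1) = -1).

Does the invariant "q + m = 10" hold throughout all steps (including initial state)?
No, violated after step 1

The invariant is violated after step 1.

State at each step:
Initial: m=4, q=6
After step 1: m=4, q=-6
After step 2: m=4, q=-3
After step 3: m=7, q=-3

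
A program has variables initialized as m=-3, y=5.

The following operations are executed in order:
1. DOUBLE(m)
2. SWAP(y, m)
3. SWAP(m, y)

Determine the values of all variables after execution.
{m: -6, y: 5}

Step-by-step execution:
Initial: m=-3, y=5
After step 1 (DOUBLE(m)): m=-6, y=5
After step 2 (SWAP(y, m)): m=5, y=-6
After step 3 (SWAP(m, y)): m=-6, y=5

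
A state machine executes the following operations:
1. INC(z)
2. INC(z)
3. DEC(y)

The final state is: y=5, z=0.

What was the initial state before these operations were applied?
y=6, z=-2

Working backwards:
Final state: y=5, z=0
Before step 3 (DEC(y)): y=6, z=0
Before step 2 (INC(z)): y=6, z=-1
Before step 1 (INC(z)): y=6, z=-2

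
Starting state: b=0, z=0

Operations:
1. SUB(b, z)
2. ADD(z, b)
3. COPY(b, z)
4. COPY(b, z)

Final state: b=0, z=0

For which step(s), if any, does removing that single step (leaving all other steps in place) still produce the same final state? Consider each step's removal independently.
Step(s) 1, 2, 3, 4

Testing removal of each single step:
Without step 1: final = b=0, z=0 (same)
Without step 2: final = b=0, z=0 (same)
Without step 3: final = b=0, z=0 (same)
Without step 4: final = b=0, z=0 (same)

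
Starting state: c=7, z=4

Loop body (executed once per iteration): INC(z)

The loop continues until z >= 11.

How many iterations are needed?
7

Tracing iterations:
Initial: c=7, z=4
After iteration 1: c=7, z=5
After iteration 2: c=7, z=6
After iteration 3: c=7, z=7
After iteration 4: c=7, z=8
After iteration 5: c=7, z=9
After iteration 6: c=7, z=10
After iteration 7: c=7, z=11
z >= 11 now holds, so the loop exits after 7 iterations.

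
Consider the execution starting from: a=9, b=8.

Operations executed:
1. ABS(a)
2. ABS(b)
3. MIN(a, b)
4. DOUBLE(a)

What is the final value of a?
a = 16

Tracing execution:
Step 1: ABS(a) → a = 9
Step 2: ABS(b) → a = 9
Step 3: MIN(a, b) → a = 8
Step 4: DOUBLE(a) → a = 16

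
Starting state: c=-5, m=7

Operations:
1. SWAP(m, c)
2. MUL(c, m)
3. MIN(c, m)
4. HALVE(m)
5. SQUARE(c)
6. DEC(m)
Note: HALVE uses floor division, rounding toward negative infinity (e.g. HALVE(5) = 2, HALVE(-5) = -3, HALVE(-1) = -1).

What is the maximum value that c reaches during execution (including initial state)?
1225

Values of c at each step:
Initial: c = -5
After step 1: c = 7
After step 2: c = -35
After step 3: c = -35
After step 4: c = -35
After step 5: c = 1225 ← maximum
After step 6: c = 1225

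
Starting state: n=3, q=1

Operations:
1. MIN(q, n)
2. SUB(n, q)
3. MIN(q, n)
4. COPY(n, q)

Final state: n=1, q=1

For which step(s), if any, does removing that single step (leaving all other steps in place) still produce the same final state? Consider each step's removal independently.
Step(s) 1, 2, 3

Testing removal of each single step:
Without step 1: final = n=1, q=1 (same)
Without step 2: final = n=1, q=1 (same)
Without step 3: final = n=1, q=1 (same)
Without step 4: final = n=2, q=1 (different)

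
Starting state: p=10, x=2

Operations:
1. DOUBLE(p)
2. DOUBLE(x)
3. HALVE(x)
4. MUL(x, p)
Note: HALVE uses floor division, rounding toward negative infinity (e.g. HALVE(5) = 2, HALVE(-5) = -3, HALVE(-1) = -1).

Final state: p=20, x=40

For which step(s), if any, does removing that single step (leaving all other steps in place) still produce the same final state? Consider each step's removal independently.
None - removing any single step changes the final result

Testing removal of each single step:
Without step 1: final = p=10, x=20 (different)
Without step 2: final = p=20, x=20 (different)
Without step 3: final = p=20, x=80 (different)
Without step 4: final = p=20, x=2 (different)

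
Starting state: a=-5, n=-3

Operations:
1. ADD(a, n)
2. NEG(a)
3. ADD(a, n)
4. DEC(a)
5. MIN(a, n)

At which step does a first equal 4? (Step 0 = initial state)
Step 4

Tracing a:
Initial: a = -5
After step 1: a = -8
After step 2: a = 8
After step 3: a = 5
After step 4: a = 4 ← first occurrence
After step 5: a = -3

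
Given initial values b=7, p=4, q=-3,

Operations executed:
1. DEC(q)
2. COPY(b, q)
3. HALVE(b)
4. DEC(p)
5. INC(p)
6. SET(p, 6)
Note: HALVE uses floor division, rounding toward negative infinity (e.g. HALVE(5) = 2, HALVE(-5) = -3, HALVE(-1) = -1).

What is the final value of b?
b = -2

Tracing execution:
Step 1: DEC(q) → b = 7
Step 2: COPY(b, q) → b = -4
Step 3: HALVE(b) → b = -2
Step 4: DEC(p) → b = -2
Step 5: INC(p) → b = -2
Step 6: SET(p, 6) → b = -2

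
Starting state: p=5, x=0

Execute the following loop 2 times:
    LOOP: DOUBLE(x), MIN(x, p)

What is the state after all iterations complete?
p=5, x=0

Iteration trace:
Start: p=5, x=0
After iteration 1: p=5, x=0
After iteration 2: p=5, x=0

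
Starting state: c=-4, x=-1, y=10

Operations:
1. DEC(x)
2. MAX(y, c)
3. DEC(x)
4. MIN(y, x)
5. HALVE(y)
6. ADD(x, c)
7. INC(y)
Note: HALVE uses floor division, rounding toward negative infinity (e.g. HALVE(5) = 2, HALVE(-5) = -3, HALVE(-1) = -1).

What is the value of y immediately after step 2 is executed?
y = 10

Tracing y through execution:
Initial: y = 10
After step 1 (DEC(x)): y = 10
After step 2 (MAX(y, c)): y = 10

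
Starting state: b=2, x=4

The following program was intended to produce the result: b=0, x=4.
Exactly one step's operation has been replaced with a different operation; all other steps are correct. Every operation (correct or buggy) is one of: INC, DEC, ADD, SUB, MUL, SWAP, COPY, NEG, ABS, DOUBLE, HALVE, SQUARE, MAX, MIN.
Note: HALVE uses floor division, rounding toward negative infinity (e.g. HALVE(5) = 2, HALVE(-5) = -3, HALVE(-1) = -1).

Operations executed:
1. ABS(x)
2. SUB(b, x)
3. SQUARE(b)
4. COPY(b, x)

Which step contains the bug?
Step 4

Trace with buggy code:
Initial: b=2, x=4
After step 1: b=2, x=4
After step 2: b=-2, x=4
After step 3: b=4, x=4
After step 4: b=4, x=4
Actual final b=4, x=4 ≠ expected b=0, x=4.
Step 4 is the only position where a single-operation replacement can produce the expected result.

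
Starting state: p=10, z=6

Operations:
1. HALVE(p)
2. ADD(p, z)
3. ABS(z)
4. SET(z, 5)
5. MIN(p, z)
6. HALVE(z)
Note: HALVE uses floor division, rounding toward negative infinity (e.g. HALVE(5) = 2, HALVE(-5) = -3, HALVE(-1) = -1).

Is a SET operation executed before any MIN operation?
Yes

First SET: step 4
First MIN: step 5
Since 4 < 5, SET comes first.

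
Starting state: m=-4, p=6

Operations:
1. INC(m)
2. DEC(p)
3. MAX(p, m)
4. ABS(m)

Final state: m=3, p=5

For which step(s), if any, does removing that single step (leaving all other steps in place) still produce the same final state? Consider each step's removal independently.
Step(s) 3

Testing removal of each single step:
Without step 1: final = m=4, p=5 (different)
Without step 2: final = m=3, p=6 (different)
Without step 3: final = m=3, p=5 (same)
Without step 4: final = m=-3, p=5 (different)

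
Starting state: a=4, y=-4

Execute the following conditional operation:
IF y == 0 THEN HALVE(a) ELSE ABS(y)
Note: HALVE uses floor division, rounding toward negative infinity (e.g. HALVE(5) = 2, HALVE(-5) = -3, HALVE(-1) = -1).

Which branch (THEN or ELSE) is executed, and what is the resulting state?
Branch: ELSE, Final state: a=4, y=4

Evaluating condition: y == 0
y = -4
Condition is False, so ELSE branch executes
After ABS(y): a=4, y=4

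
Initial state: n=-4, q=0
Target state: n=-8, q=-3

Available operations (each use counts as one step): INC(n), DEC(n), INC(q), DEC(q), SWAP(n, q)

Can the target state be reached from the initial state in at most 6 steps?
No

The target state cannot be reached within 6 steps.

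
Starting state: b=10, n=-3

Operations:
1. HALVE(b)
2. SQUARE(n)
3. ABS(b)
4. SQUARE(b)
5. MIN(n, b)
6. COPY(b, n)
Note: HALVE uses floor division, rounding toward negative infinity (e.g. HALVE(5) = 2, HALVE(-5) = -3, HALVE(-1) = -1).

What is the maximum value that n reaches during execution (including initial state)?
9

Values of n at each step:
Initial: n = -3
After step 1: n = -3
After step 2: n = 9 ← maximum
After step 3: n = 9
After step 4: n = 9
After step 5: n = 9
After step 6: n = 9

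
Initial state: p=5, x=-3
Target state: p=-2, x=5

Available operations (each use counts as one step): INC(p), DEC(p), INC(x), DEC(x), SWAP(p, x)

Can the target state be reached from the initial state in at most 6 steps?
Yes

Path (2 steps): INC(x) → SWAP(p, x)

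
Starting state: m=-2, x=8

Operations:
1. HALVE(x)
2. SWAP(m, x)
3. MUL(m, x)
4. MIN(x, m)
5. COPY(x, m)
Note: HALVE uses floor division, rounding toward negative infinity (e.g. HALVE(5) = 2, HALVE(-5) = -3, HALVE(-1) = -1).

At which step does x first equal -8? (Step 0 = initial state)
Step 4

Tracing x:
Initial: x = 8
After step 1: x = 4
After step 2: x = -2
After step 3: x = -2
After step 4: x = -8 ← first occurrence
After step 5: x = -8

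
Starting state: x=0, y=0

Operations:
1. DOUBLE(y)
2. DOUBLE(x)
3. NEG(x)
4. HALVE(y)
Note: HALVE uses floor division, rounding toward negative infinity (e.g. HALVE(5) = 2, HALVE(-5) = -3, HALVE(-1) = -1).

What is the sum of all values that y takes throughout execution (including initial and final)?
0

Values of y at each step:
Initial: y = 0
After step 1: y = 0
After step 2: y = 0
After step 3: y = 0
After step 4: y = 0
Sum = 0 + 0 + 0 + 0 + 0 = 0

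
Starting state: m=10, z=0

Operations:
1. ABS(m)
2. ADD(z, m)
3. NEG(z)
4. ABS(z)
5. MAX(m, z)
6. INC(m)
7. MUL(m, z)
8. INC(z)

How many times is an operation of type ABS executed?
2

Counting ABS operations:
Step 1: ABS(m) ← ABS
Step 4: ABS(z) ← ABS
Total: 2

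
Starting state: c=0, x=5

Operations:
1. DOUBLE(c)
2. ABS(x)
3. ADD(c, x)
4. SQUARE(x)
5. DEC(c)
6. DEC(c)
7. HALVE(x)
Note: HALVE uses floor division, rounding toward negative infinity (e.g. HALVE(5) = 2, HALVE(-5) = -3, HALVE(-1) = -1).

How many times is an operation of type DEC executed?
2

Counting DEC operations:
Step 5: DEC(c) ← DEC
Step 6: DEC(c) ← DEC
Total: 2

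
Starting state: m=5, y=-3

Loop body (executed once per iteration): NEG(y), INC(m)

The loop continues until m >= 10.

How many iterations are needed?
5

Tracing iterations:
Initial: m=5, y=-3
After iteration 1: m=6, y=3
After iteration 2: m=7, y=-3
After iteration 3: m=8, y=3
After iteration 4: m=9, y=-3
After iteration 5: m=10, y=3
m >= 10 now holds, so the loop exits after 5 iterations.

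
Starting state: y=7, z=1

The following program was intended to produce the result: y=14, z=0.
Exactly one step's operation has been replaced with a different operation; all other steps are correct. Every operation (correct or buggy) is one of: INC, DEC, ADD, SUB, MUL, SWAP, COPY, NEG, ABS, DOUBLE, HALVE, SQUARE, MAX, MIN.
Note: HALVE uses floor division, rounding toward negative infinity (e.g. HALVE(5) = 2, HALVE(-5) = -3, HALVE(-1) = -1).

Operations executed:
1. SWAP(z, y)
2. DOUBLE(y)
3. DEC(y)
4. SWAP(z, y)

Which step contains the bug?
Step 2

Trace with buggy code:
Initial: y=7, z=1
After step 1: y=1, z=7
After step 2: y=2, z=7
After step 3: y=1, z=7
After step 4: y=7, z=1
Actual final y=7, z=1 ≠ expected y=14, z=0.
Step 2 is the only position where a single-operation replacement can produce the expected result.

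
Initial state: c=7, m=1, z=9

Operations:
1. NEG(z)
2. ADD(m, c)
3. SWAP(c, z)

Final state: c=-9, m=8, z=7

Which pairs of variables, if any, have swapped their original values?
None

Comparing initial and final values:
c: 7 → -9
m: 1 → 8
z: 9 → 7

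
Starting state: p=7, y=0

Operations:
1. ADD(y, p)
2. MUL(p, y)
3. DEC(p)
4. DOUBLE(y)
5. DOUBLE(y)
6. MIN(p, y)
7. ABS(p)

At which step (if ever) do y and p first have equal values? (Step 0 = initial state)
Step 1

y and p first become equal after step 1.

Comparing values at each step:
Initial: y=0, p=7
After step 1: y=7, p=7 ← equal!
After step 2: y=7, p=49
After step 3: y=7, p=48
After step 4: y=14, p=48
After step 5: y=28, p=48
After step 6: y=28, p=28 ← equal!
After step 7: y=28, p=28 ← equal!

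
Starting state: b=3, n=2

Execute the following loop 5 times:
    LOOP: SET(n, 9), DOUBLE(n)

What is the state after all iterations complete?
b=3, n=18

Iteration trace:
Start: b=3, n=2
After iteration 1: b=3, n=18
After iteration 2: b=3, n=18
After iteration 3: b=3, n=18
After iteration 4: b=3, n=18
After iteration 5: b=3, n=18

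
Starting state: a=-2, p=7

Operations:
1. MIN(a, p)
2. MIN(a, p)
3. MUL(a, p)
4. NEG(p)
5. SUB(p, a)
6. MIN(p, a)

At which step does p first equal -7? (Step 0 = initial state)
Step 4

Tracing p:
Initial: p = 7
After step 1: p = 7
After step 2: p = 7
After step 3: p = 7
After step 4: p = -7 ← first occurrence
After step 5: p = 7
After step 6: p = -14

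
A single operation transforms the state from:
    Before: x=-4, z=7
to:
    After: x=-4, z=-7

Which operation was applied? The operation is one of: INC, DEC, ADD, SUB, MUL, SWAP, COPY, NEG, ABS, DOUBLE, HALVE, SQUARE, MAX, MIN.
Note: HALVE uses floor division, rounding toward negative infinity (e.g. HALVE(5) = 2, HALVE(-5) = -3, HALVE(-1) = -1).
NEG(z)

Analyzing the change:
Before: x=-4, z=7
After: x=-4, z=-7
Variable z changed from 7 to -7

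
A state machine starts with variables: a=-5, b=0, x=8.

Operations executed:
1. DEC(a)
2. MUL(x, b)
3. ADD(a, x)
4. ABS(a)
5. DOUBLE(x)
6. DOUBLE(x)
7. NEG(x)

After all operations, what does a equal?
a = 6

Tracing execution:
Step 1: DEC(a) → a = -6
Step 2: MUL(x, b) → a = -6
Step 3: ADD(a, x) → a = -6
Step 4: ABS(a) → a = 6
Step 5: DOUBLE(x) → a = 6
Step 6: DOUBLE(x) → a = 6
Step 7: NEG(x) → a = 6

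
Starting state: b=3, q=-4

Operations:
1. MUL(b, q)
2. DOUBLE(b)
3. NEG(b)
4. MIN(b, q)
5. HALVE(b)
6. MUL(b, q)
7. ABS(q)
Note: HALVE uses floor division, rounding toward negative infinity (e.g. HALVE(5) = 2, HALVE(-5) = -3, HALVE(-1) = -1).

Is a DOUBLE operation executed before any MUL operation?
No

First DOUBLE: step 2
First MUL: step 1
Since 2 > 1, MUL comes first.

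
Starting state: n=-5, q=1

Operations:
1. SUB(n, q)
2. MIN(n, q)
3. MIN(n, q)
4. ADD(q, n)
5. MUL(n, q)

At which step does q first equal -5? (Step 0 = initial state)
Step 4

Tracing q:
Initial: q = 1
After step 1: q = 1
After step 2: q = 1
After step 3: q = 1
After step 4: q = -5 ← first occurrence
After step 5: q = -5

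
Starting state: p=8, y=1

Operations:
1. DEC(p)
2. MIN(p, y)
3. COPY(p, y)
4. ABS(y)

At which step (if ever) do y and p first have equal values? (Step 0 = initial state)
Step 2

y and p first become equal after step 2.

Comparing values at each step:
Initial: y=1, p=8
After step 1: y=1, p=7
After step 2: y=1, p=1 ← equal!
After step 3: y=1, p=1 ← equal!
After step 4: y=1, p=1 ← equal!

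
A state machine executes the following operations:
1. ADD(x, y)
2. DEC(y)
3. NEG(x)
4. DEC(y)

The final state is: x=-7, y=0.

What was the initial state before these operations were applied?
x=5, y=2

Working backwards:
Final state: x=-7, y=0
Before step 4 (DEC(y)): x=-7, y=1
Before step 3 (NEG(x)): x=7, y=1
Before step 2 (DEC(y)): x=7, y=2
Before step 1 (ADD(x, y)): x=5, y=2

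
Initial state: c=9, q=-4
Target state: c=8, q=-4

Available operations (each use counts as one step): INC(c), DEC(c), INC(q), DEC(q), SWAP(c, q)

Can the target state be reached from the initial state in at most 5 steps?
Yes

Path (1 step): DEC(c)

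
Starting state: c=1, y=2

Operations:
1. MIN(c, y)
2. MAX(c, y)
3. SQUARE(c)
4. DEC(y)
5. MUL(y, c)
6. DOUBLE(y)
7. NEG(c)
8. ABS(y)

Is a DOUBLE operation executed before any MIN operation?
No

First DOUBLE: step 6
First MIN: step 1
Since 6 > 1, MIN comes first.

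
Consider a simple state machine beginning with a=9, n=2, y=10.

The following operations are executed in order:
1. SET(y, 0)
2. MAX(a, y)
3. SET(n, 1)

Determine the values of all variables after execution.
{a: 9, n: 1, y: 0}

Step-by-step execution:
Initial: a=9, n=2, y=10
After step 1 (SET(y, 0)): a=9, n=2, y=0
After step 2 (MAX(a, y)): a=9, n=2, y=0
After step 3 (SET(n, 1)): a=9, n=1, y=0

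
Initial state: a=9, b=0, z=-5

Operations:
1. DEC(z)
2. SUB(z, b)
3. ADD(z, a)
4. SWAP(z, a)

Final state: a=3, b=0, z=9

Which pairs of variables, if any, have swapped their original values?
None

Comparing initial and final values:
a: 9 → 3
z: -5 → 9
b: 0 → 0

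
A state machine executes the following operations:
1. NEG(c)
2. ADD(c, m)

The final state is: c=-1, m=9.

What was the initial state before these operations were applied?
c=10, m=9

Working backwards:
Final state: c=-1, m=9
Before step 2 (ADD(c, m)): c=-10, m=9
Before step 1 (NEG(c)): c=10, m=9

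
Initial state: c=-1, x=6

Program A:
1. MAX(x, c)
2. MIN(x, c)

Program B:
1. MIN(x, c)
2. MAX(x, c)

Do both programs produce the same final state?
Yes

Program A final state: c=-1, x=-1
Program B final state: c=-1, x=-1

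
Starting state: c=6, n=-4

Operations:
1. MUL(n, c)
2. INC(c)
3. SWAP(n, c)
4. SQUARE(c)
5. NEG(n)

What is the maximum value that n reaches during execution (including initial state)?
7

Values of n at each step:
Initial: n = -4
After step 1: n = -24
After step 2: n = -24
After step 3: n = 7 ← maximum
After step 4: n = 7
After step 5: n = -7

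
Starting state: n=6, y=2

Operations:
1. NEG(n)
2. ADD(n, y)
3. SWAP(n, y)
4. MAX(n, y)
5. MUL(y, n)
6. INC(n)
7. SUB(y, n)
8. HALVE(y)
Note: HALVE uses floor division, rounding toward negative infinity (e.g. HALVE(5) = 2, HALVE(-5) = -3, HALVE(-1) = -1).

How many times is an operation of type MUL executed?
1

Counting MUL operations:
Step 5: MUL(y, n) ← MUL
Total: 1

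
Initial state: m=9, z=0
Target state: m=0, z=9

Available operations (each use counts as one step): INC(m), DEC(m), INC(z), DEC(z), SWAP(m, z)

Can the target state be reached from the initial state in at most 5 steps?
Yes

Path (1 step): SWAP(m, z)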